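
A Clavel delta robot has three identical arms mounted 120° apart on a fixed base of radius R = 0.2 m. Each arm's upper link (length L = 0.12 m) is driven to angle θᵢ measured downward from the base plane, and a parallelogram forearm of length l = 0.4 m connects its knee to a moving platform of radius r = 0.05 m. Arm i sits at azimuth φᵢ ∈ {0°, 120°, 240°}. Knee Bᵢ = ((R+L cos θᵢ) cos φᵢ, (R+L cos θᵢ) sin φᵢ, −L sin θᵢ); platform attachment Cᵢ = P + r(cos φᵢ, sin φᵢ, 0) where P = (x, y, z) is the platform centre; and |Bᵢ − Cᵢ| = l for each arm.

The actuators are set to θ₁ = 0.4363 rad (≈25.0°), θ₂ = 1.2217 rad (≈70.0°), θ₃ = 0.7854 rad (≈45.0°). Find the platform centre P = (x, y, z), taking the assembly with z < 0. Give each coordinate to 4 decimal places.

φ1=0.0°: virtual centre (0.2588, 0.0000, -0.0507), radius l
φ2=120.0°: virtual centre (-0.0955, 0.1655, -0.1128), radius l
φ3=240.0°: virtual centre (-0.1174, -0.2034, -0.0849), radius l
|centre ₂|²−|centre ₁|² = -0.0203;  |centre ₃|²−|centre ₁|² = -0.0072
linear system: -0.7086x+0.3309y = -0.0203−-0.1241z; -0.7524x+-0.4068y = -0.0072−-0.0683z
det = 0.5372;  x = 0.0198+-0.1360z,  y = -0.0190+0.0837z
sphere 1 gives Az²+Bz+C=0 with A=1.0255, B=0.1633, C=-0.1000;  B²−4AC=0.4367;  roots -0.4018, 0.2426;  negative root z = -0.4018
x = 0.0745, y = -0.0526

(0.0745, -0.0526, -0.4018)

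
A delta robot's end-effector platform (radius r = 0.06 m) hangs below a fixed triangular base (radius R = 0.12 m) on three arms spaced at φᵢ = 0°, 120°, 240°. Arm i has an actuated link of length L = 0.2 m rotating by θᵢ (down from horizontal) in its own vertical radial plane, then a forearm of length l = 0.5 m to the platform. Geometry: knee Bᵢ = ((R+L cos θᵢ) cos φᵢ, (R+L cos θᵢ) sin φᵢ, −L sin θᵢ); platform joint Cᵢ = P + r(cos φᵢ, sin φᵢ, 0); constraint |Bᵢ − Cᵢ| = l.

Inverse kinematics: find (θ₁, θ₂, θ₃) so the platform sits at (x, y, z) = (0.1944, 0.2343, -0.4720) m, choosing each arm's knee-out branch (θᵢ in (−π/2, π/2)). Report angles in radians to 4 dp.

rotate P by −φ1: (0.1944, 0.2343, -0.4720)
  A cos θ + B sin θ = C:  -0.1344·cos θ + -0.4720·sin θ = -0.2144
  √(A²+B²)=0.4908;  θ1 = -1.8482+2.0228 ≈ 0.1746
rotate P by −φ2: (0.1057, -0.2855, -0.4720)
  e−x'=-0.0457;  (l²−L²−(e−x')²−y'²−z²)/2L = -0.2410
  √(A²+B²)=0.4742;  θ2 = -1.6673+2.1038 ≈ 0.4365
φ3=240.0° → target in arm frame (-0.3001, 0.0512)
  A=0.3601, B=-0.4720, C=(l²−L²−A²−y'²−z²)/(2L)=-0.3627
  γ=atan2(-0.4720,0.3601)=-0.9191;  ψ=arccos(-0.6110)=2.2281;  θ3=γ+ψ≈1.3090

θ₁ = 0.1746, θ₂ = 0.4365, θ₃ = 1.3090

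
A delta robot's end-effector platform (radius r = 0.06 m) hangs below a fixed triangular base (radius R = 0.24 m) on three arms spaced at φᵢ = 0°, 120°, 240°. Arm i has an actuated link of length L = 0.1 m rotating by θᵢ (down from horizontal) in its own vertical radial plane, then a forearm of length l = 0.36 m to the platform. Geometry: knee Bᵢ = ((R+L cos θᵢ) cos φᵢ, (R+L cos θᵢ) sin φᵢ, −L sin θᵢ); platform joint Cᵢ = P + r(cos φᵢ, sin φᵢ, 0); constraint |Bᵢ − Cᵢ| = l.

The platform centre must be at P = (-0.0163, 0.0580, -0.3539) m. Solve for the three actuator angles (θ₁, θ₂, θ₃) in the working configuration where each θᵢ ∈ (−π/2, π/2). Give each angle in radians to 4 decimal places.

θ₁ = 1.1343, θ₂ = 0.6107, θ₃ = 1.3082

φ1=0.0° → target in arm frame (-0.0163, 0.0580)
  e−x'=0.1963;  (l²−L²−(e−x')²−y'²−z²)/2L = -0.2377
  √(A²+B²)=0.4047;  θ1 = -1.0644+2.1986 ≈ 1.1343
arm 2 (φ=120.0°): x'=0.0584, y'=-0.0149
  A cos θ + B sin θ = C:  0.1216·cos θ + -0.3539·sin θ = -0.1033
  θ2 = atan2(B,A) + arccos(C/0.3742) = 0.6107
φ3=240.0° → target in arm frame (-0.0421, -0.0431)
  e−x'=0.2221;  (l²−L²−(e−x')²−y'²−z²)/2L = -0.2841
  √(A²+B²)=0.4178;  θ3 = -1.0104+2.3186 ≈ 1.3082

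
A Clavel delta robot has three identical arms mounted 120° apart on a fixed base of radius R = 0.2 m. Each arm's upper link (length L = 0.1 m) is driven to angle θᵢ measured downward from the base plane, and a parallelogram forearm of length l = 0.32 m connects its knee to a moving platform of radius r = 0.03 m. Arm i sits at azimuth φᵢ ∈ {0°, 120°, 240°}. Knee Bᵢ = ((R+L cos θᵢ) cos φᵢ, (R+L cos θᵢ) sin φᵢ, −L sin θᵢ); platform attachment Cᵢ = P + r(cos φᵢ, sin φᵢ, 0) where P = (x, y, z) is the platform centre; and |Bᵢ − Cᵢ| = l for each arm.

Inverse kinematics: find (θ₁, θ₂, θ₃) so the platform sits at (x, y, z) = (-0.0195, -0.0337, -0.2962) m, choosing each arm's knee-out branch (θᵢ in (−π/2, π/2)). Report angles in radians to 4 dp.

rotate P by −φ1: (-0.0195, -0.0337, -0.2962)
  A=0.1895, B=-0.2962, C=(l²−L²−A²−y'²−z²)/(2L)=-0.1619
  θ1 = atan2(B,A) + arccos(C/0.3516) = 1.0476
arm 2 (φ=120.0°): x'=-0.0194, y'=0.0337
  A cos θ + B sin θ = C:  0.1894·cos θ + -0.2962·sin θ = -0.1618
  γ=atan2(-0.2962,0.1894)=-1.0018;  ψ=arccos(-0.4602)=2.0490;  θ2=γ+ψ≈1.0472
φ3=240.0° → target in arm frame (0.0389, 0.0000)
  e−x'=0.1311;  (l²−L²−(e−x')²−y'²−z²)/2L = -0.0626
  θ3 = atan2(B,A) + arccos(C/0.3239) = 0.6110

θ₁ = 1.0476, θ₂ = 1.0472, θ₃ = 0.6110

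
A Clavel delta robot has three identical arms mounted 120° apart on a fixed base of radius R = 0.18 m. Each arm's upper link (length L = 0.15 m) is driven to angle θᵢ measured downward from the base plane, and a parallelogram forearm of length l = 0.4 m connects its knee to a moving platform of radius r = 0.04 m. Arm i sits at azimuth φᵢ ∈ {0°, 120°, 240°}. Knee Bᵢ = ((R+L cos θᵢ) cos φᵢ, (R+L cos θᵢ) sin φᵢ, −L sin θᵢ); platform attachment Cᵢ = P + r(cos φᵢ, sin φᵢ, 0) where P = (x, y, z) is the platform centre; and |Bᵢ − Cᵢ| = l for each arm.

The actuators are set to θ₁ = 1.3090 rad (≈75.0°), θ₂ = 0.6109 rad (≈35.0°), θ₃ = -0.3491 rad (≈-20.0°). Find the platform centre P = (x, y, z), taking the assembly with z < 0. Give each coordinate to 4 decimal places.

arm 1 at φ=0.0°: ρ1 = 0.1788;  S1 = (0.1788, 0.0000, -0.1449)
φ2=120.0°: virtual centre (-0.1314, 0.2277, -0.0860), radius l
arm 3 at φ=240.0°: ρ3 = 0.2810;  S3 = (-0.1405, -0.2433, 0.0513)
eliminate P² terms by subtracting sphere 1 from 2 and 3
plane₁₂: -0.6205x+0.4553y+0.1177z = 0.0235
Cramer: x(z) = -0.0413+0.3981z;  y(z) = -0.0046+0.2840z
into |P−S₁|² = l²: 1.2391z² + 0.1119z + -0.0905 = 0;  Δ = 0.4613;  z = -0.3192 or 0.2289 → z<0 root = -0.3192
x = -0.1684, y = -0.0952

(-0.1684, -0.0952, -0.3192)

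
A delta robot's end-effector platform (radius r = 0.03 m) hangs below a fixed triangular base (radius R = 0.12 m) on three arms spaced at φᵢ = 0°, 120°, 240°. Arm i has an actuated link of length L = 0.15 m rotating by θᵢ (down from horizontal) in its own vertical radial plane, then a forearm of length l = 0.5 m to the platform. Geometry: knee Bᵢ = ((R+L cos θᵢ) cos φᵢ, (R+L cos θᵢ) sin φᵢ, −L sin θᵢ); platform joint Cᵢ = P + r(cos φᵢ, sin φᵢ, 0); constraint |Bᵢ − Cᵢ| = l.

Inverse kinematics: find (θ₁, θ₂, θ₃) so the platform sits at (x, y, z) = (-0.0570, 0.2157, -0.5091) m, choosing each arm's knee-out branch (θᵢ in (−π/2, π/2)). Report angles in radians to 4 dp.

arm 1 (φ=0.0°): x'=-0.0570, y'=0.2157
  A cos θ + B sin θ = C:  0.1470·cos θ + -0.5091·sin θ = -0.3327
  θ1 = atan2(B,A) + arccos(C/0.5299) = 0.9600
φ2=120.0° → target in arm frame (0.2153, -0.0585)
  e−x'=-0.1253;  (l²−L²−(e−x')²−y'²−z²)/2L = -0.1693
  √(A²+B²)=0.5243;  θ2 = -1.8121+1.8997 ≈ 0.0876
rotate P by −φ3: (-0.1583, -0.1572, -0.5091)
  A=0.2483, B=-0.5091, C=(l²−L²−A²−y'²−z²)/(2L)=-0.3935
  γ=atan2(-0.5091,0.2483)=-1.1170;  ψ=arccos(-0.6947)=2.3388;  θ3=γ+ψ≈1.2218

θ₁ = 0.9600, θ₂ = 0.0876, θ₃ = 1.2218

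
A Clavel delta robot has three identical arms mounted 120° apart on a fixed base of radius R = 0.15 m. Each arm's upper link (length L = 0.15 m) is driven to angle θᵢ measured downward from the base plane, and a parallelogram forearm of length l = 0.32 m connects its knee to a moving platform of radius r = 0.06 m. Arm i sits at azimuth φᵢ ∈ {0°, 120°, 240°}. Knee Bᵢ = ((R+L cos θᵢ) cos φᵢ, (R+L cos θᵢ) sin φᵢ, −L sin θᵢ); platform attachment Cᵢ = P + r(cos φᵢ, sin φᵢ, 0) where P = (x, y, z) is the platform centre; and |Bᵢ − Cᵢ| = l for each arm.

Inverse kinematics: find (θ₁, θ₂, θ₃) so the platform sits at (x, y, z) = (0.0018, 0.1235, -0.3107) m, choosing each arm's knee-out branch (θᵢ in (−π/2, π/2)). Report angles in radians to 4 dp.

θ₁ = 0.6984, θ₂ = 0.1742, θ₃ = 1.1346

rotate P by −φ1: (0.0018, 0.1235, -0.3107)
  e−x'=0.0882;  (l²−L²−(e−x')²−y'²−z²)/2L = -0.1322
  γ=atan2(-0.3107,0.0882)=-1.2942;  ψ=arccos(-0.4094)=1.9926;  θ1=γ+ψ≈0.6984
rotate P by −φ2: (0.1061, -0.0633, -0.3107)
  A cos θ + B sin θ = C:  -0.0161·cos θ + -0.3107·sin θ = -0.0697
  √(A²+B²)=0.3111;  θ2 = -1.6224+1.7966 ≈ 0.1742
rotate P by −φ3: (-0.1079, -0.0602, -0.3107)
  A cos θ + B sin θ = C:  0.1979·cos θ + -0.3107·sin θ = -0.1980
  γ=atan2(-0.3107,0.1979)=-1.0038;  ψ=arccos(-0.5376)=2.1383;  θ3=γ+ψ≈1.1346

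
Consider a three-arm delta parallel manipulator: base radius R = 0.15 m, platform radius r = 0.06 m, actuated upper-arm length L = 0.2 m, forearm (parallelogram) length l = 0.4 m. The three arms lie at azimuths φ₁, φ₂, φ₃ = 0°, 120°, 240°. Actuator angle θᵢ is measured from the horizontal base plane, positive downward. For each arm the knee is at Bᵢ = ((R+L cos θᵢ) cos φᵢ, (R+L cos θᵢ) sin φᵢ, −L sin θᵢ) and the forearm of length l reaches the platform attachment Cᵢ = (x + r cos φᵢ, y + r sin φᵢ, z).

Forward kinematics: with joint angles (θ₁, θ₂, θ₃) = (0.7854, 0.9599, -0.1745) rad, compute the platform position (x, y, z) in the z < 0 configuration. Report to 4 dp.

arm 1 at φ=0.0°: e+L cos θ1 = 0.2314;  centre 1 = (0.2314, 0.0000, -0.1414)
arm 2 at φ=120.0°: e+L cos θ2 = 0.2047;  centre 2 = (-0.1024, 0.1773, -0.1638)
arm 3 at φ=240.0°: e+L cos θ3 = 0.2870;  centre 3 = (-0.1435, -0.2485, 0.0347)
subtract pairs → two planes through P
[-0.6676 0.3546 -0.0448]·P = -0.0048;  [-0.7498 -0.4970 0.3523]·P = 0.0100
Cramer: x(z) = -0.0019+0.1717z;  y(z) = -0.0172+0.4497z
sphere 1 gives Az²+Bz+C=0 with A=1.2317, B=0.1872, C=-0.0852;  B²−4AC=0.4551;  roots -0.3498, 0.1978;  negative root z = -0.3498
x = -0.0620, y = -0.1745

(-0.0620, -0.1745, -0.3498)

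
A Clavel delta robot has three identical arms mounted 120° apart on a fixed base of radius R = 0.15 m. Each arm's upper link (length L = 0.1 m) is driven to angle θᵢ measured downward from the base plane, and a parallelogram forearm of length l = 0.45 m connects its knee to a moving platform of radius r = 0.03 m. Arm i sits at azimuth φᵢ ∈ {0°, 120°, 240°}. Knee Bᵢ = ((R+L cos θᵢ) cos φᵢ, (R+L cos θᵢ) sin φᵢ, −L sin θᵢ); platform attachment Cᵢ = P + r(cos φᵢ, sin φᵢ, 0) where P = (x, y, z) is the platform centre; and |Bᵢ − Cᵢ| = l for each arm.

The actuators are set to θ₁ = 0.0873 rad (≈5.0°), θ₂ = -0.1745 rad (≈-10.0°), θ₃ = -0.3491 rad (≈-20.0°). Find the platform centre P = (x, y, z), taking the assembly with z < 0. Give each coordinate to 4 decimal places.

(-0.0385, -0.0157, -0.3770)

φ1=0.0°: virtual centre (0.2196, 0.0000, -0.0087), radius l
arm 2 at φ=120.0°: e+L cos θ2 = 0.2185;  O2 = (-0.1092, 0.1892, 0.0174)
φ3=240.0°: virtual centre (-0.1070, -0.1853, 0.0342), radius l
subtract pairs → two planes through P
linear system: -0.6577x+0.3784y = -0.0003−0.0522z; -0.6532x+-0.3706y = -0.0014−0.0858z
Cramer: x(z) = 0.0013+0.1055z;  y(z) = 0.0015+0.0456z
quadratic in z: (1.0132)z²+(-0.0285)z+(-0.1547)=0, √Δ=0.7924 → z ∈ {-0.3770, 0.4051}; z = -0.3770 (taking z<0)
x = -0.0385, y = -0.0157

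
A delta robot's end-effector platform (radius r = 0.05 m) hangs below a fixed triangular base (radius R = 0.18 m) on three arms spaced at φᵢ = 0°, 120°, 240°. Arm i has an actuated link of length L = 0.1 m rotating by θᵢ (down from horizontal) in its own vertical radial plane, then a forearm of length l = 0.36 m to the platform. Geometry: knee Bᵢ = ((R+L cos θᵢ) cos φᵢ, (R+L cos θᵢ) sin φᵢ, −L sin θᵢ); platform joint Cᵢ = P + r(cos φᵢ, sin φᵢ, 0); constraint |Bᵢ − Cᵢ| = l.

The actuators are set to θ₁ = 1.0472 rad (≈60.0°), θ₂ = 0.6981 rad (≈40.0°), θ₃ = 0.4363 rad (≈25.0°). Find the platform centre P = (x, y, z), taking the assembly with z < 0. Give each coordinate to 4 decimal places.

(-0.0562, -0.0251, -0.3571)

arm 1 at φ=0.0°: (R−r)+L cos θ1 = 0.1800;  S1 = (0.1800, 0.0000, -0.0866)
S2 = (0.2066·cos120.0°, 0.2066·sin120.0°, -0.0643) = (-0.1033, 0.1789, -0.0643)
φ3=240.0°: virtual centre (-0.1103, -0.1911, -0.0423), radius l
|S₂|²−|S₁|² = 0.0069;  |S₃|²−|S₁|² = 0.0106
plane₁₂: -0.5666x+0.3579y+0.0447z = 0.0069
det = 0.4243;  x = -0.0151+0.1150z,  y = -0.0046+0.0573z
quadratic in z: (1.0165)z²+(0.1278)z+(-0.0840)=0, √Δ=0.5982 → z ∈ {-0.3571, 0.2314}; z = -0.3571 (taking z<0)
x = -0.0562, y = -0.0251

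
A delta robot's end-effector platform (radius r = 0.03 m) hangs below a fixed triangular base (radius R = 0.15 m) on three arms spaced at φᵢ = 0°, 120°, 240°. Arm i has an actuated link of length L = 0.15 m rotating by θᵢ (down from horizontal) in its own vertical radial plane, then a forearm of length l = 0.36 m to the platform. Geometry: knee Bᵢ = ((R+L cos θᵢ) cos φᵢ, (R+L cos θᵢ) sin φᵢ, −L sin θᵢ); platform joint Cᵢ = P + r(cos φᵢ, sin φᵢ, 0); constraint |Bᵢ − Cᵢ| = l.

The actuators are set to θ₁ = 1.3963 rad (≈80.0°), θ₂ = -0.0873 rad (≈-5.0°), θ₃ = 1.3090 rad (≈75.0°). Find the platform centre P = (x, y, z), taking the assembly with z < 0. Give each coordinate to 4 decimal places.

(-0.1110, 0.1638, -0.3393)

arm 1 at φ=0.0°: (R−r)+L cos θ1 = 0.1460;  O1 = (0.1460, 0.0000, -0.1477)
φ2=120.0°: virtual centre (-0.1347, 0.2333, 0.0131), radius l
O3 = (0.1588·cos240.0°, 0.1588·sin240.0°, -0.1449) = (-0.0794, -0.1375, -0.1449)
subtract pairs → two planes through P
linear system: -0.5615x+0.4667y = 0.0296−0.3216z; -0.4509x+-0.2751y = 0.0031−0.0057z
det = 0.3649;  x = -0.0262+0.2497z,  y = 0.0319+-0.3887z
sphere 1 gives Az²+Bz+C=0 with A=1.2134, B=0.1846, C=-0.0771;  B²−4AC=0.4082;  roots -0.3393, 0.1872;  negative root z = -0.3393
x = -0.1110, y = 0.1638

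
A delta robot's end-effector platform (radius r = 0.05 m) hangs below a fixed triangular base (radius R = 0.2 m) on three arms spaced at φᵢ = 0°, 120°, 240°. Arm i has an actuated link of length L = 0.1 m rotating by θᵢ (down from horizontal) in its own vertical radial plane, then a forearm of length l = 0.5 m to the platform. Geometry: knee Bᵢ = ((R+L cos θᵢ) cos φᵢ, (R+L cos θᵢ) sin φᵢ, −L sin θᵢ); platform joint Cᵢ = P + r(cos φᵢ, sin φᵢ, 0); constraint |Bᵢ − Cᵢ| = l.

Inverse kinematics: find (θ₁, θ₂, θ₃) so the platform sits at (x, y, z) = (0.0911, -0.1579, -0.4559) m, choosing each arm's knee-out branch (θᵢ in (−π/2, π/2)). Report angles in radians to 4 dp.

rotate P by −φ1: (0.0911, -0.1579, -0.4559)
  e−x'=0.0589;  (l²−L²−(e−x')²−y'²−z²)/2L = 0.0188
  θ1 = atan2(B,A) + arccos(C/0.4597) = 0.0876
φ2=120.0° → target in arm frame (-0.1823, 0.0001)
  e−x'=0.3323;  (l²−L²−(e−x')²−y'²−z²)/2L = -0.3913
  √(A²+B²)=0.5641;  θ2 = -0.9410+2.3373 ≈ 1.3964
rotate P by −φ3: (0.0912, 0.1578, -0.4559)
  A cos θ + B sin θ = C:  0.0588·cos θ + -0.4559·sin θ = 0.0189
  θ3 = atan2(B,A) + arccos(C/0.4597) = 0.0871

θ₁ = 0.0876, θ₂ = 1.3964, θ₃ = 0.0871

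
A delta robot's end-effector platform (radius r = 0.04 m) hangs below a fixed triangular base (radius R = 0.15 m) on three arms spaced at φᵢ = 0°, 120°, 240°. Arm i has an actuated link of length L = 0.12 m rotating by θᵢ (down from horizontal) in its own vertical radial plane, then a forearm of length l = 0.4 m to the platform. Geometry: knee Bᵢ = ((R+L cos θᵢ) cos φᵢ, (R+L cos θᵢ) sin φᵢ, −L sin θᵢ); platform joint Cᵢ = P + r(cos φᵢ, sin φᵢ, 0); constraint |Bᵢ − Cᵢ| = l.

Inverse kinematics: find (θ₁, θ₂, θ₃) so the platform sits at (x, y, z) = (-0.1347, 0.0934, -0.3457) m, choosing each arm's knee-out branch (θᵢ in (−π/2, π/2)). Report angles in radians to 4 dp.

arm 1 (φ=0.0°): x'=-0.1347, y'=0.0934
  e−x'=0.2447;  (l²−L²−(e−x')²−y'²−z²)/2L = -0.1771
  √(A²+B²)=0.4235;  θ1 = -0.9548+2.0023 ≈ 1.0474
rotate P by −φ2: (0.1482, 0.0700, -0.3457)
  A cos θ + B sin θ = C:  -0.0382·cos θ + -0.3457·sin θ = 0.0822
  γ=atan2(-0.3457,-0.0382)=-1.6810;  ψ=arccos(0.2364)=1.3321;  θ2=γ+ψ≈-0.3489
arm 3 (φ=240.0°): x'=-0.0135, y'=-0.1634
  A cos θ + B sin θ = C:  0.1235·cos θ + -0.3457·sin θ = -0.0661
  √(A²+B²)=0.3671;  θ3 = -1.2276+1.7517 ≈ 0.5241

θ₁ = 1.0474, θ₂ = -0.3489, θ₃ = 0.5241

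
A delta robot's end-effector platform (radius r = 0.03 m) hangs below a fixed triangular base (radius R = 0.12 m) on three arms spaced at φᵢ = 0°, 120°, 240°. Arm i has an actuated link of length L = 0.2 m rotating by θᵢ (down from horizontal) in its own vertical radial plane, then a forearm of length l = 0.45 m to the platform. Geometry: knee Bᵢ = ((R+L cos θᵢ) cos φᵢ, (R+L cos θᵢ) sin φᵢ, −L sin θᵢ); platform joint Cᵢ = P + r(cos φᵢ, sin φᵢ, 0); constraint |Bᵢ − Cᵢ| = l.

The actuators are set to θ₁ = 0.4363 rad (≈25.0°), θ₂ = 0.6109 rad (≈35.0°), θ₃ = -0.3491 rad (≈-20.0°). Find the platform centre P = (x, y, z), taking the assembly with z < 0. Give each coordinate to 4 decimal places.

arm 1 at φ=0.0°: ρ1 = 0.2713;  centre 1 = (0.2713, 0.0000, -0.0845)
centre 2 = (0.2538·cos120.0°, 0.2538·sin120.0°, -0.1147) = (-0.1269, 0.2198, -0.1147)
centre 3 = (0.2779·cos240.0°, 0.2779·sin240.0°, 0.0684) = (-0.1390, -0.2407, 0.0684)
subtract pairs → two planes through P
[-0.7964 0.4396 -0.0604]·P = -0.0031;  [-0.8205 -0.4814 0.3059]·P = 0.0012
det = 0.7441;  x = 0.0013+0.1416z,  y = -0.0047+0.3940z
into |P−centre ₁|² = l²: 1.1753z² + 0.0888z + -0.1225 = 0;  Δ = 0.5836;  z = -0.3628 or 0.2872 → z<0 root = -0.3628
x = -0.0501, y = -0.1477

(-0.0501, -0.1477, -0.3628)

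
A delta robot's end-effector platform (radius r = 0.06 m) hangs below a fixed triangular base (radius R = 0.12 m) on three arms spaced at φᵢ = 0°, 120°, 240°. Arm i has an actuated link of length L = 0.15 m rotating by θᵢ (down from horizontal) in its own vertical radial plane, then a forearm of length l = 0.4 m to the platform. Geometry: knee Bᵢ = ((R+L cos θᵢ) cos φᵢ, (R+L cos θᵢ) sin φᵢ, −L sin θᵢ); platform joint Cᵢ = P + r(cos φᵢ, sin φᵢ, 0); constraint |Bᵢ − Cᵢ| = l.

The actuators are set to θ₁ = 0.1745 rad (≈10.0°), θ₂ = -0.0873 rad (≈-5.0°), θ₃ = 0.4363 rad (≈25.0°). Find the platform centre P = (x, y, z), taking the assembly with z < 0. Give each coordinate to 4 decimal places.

(0.0015, 0.0806, -0.3592)

φ1=0.0°: virtual centre (0.2077, 0.0000, -0.0260), radius l
φ2=120.0°: virtual centre (-0.1047, 0.1814, 0.0131), radius l
φ3=240.0°: virtual centre (-0.0980, -0.1697, -0.0634), radius l
eliminate P² terms by subtracting sphere 1 from 2 and 3
plane₁₂: -0.6249x+0.3627y+0.0782z = 0.0002
Cramer: x(z) = 0.0010-0.0012z;  y(z) = 0.0023-0.2178z
quadratic in z: (1.0475)z²+(0.0516)z+(-0.1166)=0, √Δ=0.7008 → z ∈ {-0.3592, 0.3099}; z = -0.3592 (taking z<0)
x = 0.0015, y = 0.0806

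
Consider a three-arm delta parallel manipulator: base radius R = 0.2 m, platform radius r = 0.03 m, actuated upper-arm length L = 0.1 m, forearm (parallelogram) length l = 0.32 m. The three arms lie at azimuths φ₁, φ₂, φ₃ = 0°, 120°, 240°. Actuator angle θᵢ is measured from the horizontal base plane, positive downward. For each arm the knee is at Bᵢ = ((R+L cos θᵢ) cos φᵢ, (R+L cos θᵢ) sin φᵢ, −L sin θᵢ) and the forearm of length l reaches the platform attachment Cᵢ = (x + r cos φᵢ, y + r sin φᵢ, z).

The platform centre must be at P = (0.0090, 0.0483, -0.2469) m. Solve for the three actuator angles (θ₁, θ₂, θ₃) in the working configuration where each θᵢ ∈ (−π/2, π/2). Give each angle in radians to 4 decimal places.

θ₁ = 0.5238, θ₂ = 0.2624, θ₃ = 0.9598

φ1=0.0° → target in arm frame (0.0090, 0.0483)
  e−x'=0.1610;  (l²−L²−(e−x')²−y'²−z²)/2L = 0.0159
  γ=atan2(-0.2469,0.1610)=-0.9930;  ψ=arccos(0.0541)=1.5167;  θ1=γ+ψ≈0.5238
rotate P by −φ2: (0.0373, -0.0319, -0.2469)
  e−x'=0.1327;  (l²−L²−(e−x')²−y'²−z²)/2L = 0.0641
  θ2 = atan2(B,A) + arccos(C/0.2803) = 0.2624
φ3=240.0° → target in arm frame (-0.0463, -0.0164)
  A=0.2163, B=-0.2469, C=(l²−L²−A²−y'²−z²)/(2L)=-0.0781
  √(A²+B²)=0.3283;  θ3 = -0.8513+1.8111 ≈ 0.9598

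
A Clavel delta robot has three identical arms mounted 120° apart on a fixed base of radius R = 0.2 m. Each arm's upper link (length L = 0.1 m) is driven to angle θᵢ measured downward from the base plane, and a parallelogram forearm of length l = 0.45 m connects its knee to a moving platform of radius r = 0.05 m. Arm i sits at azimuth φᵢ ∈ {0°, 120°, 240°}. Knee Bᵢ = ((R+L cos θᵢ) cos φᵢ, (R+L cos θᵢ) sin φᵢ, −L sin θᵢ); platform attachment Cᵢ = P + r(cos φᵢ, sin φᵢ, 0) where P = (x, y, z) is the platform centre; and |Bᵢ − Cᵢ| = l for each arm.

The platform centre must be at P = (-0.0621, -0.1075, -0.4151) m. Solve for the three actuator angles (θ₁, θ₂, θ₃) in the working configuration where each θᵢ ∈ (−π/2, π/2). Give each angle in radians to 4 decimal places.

θ₁ = 0.8729, θ₂ = 0.8726, θ₃ = -0.1747

arm 1 (φ=0.0°): x'=-0.0621, y'=-0.1075
  A=0.2121, B=-0.4151, C=(l²−L²−A²−y'²−z²)/(2L)=-0.1818
  θ1 = atan2(B,A) + arccos(C/0.4661) = 0.8729
φ2=120.0° → target in arm frame (-0.0620, 0.1075)
  A=0.2120, B=-0.4151, C=(l²−L²−A²−y'²−z²)/(2L)=-0.1817
  γ=atan2(-0.4151,0.2120)=-1.0985;  ψ=arccos(-0.3898)=1.9712;  θ2=γ+ψ≈0.8726
φ3=240.0° → target in arm frame (0.1241, 0.0000)
  e−x'=0.0259;  (l²−L²−(e−x')²−y'²−z²)/2L = 0.0976
  √(A²+B²)=0.4159;  θ3 = -1.5086+1.3339 ≈ -0.1747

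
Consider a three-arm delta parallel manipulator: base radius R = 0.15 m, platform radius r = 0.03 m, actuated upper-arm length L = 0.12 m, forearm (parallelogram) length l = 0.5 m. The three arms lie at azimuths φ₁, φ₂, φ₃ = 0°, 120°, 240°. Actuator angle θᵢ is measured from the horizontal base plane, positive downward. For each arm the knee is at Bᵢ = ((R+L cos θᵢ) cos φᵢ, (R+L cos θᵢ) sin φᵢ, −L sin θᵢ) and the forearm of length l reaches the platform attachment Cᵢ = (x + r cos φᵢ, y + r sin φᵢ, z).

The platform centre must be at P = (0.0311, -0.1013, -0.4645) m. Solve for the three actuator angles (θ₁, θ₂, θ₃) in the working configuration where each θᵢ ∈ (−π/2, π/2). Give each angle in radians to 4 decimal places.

arm 1 (φ=0.0°): x'=0.0311, y'=-0.1013
  A cos θ + B sin θ = C:  0.0889·cos θ + -0.4645·sin θ = 0.0070
  √(A²+B²)=0.4729;  θ1 = -1.3817+1.5560 ≈ 0.1743
arm 2 (φ=120.0°): x'=-0.1033, y'=0.0237
  A cos θ + B sin θ = C:  0.2233·cos θ + -0.4645·sin θ = -0.1274
  γ=atan2(-0.4645,0.2233)=-1.1227;  ψ=arccos(-0.2472)=1.8206;  θ2=γ+ψ≈0.6979
φ3=240.0° → target in arm frame (0.0722, 0.0776)
  A=0.0478, B=-0.4645, C=(l²−L²−A²−y'²−z²)/(2L)=0.0481
  γ=atan2(-0.4645,0.0478)=-1.4682;  ψ=arccos(0.1029)=1.4677;  θ3=γ+ψ≈-0.0005

θ₁ = 0.1743, θ₂ = 0.6979, θ₃ = -0.0005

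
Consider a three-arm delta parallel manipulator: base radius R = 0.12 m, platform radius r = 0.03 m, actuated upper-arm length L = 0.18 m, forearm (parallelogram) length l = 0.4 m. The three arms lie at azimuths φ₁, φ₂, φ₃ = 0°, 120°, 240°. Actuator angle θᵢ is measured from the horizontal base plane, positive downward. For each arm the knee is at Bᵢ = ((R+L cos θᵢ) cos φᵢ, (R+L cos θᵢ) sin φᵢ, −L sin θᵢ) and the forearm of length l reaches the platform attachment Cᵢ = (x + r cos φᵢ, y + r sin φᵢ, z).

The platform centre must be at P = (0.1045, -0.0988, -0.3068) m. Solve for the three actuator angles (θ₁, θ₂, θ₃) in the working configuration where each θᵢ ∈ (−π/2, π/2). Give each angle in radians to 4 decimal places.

φ1=0.0° → target in arm frame (0.1045, -0.0988)
  A=-0.0145, B=-0.3068, C=(l²−L²−A²−y'²−z²)/(2L)=0.0653
  γ=atan2(-0.3068,-0.0145)=-1.6180;  ψ=arccos(0.2126)=1.3566;  θ1=γ+ψ≈-0.2614
rotate P by −φ2: (-0.1378, -0.0411, -0.3068)
  A=0.2278, B=-0.3068, C=(l²−L²−A²−y'²−z²)/(2L)=-0.0559
  √(A²+B²)=0.3821;  θ2 = -0.9321+1.7175 ≈ 0.7855
φ3=240.0° → target in arm frame (0.0333, 0.1399)
  e−x'=0.0567;  (l²−L²−(e−x')²−y'²−z²)/2L = 0.0297
  √(A²+B²)=0.3120;  θ3 = -1.3881+1.4755 ≈ 0.0874

θ₁ = -0.2614, θ₂ = 0.7855, θ₃ = 0.0874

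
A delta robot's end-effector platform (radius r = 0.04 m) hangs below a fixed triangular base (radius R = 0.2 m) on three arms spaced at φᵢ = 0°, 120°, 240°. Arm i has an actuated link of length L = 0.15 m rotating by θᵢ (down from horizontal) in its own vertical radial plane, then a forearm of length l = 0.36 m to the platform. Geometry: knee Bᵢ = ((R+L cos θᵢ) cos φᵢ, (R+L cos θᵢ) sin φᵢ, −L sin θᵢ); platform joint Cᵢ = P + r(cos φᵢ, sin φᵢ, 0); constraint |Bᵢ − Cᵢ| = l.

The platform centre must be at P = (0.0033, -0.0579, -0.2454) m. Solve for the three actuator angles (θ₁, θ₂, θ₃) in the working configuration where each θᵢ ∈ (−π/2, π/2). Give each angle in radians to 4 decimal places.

rotate P by −φ1: (0.0033, -0.0579, -0.2454)
  A cos θ + B sin θ = C:  0.1567·cos θ + -0.2454·sin θ = 0.0632
  θ1 = atan2(B,A) + arccos(C/0.2912) = 0.3493
φ2=120.0° → target in arm frame (-0.0518, 0.0261)
  A=0.2118, B=-0.2454, C=(l²−L²−A²−y'²−z²)/(2L)=0.0045
  √(A²+B²)=0.3242;  θ2 = -0.8588+1.5570 ≈ 0.6982
φ3=240.0° → target in arm frame (0.0485, 0.0318)
  A cos θ + B sin θ = C:  0.1115·cos θ + -0.2454·sin θ = 0.1114
  √(A²+B²)=0.2695;  θ3 = -1.1443+1.1446 ≈ 0.0003

θ₁ = 0.3493, θ₂ = 0.6982, θ₃ = 0.0003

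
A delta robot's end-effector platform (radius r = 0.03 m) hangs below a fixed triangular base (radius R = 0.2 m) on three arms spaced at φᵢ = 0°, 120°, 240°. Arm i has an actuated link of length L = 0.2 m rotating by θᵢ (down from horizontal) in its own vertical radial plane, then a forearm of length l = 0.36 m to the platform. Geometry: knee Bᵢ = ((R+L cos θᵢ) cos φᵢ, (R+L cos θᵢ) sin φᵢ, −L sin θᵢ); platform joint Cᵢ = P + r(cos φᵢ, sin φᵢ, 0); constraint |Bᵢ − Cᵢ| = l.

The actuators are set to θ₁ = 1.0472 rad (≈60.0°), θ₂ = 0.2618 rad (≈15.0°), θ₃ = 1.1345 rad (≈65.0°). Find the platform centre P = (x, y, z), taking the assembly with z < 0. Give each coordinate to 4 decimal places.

φ1=0.0°: virtual centre (0.2700, 0.0000, -0.1732), radius l
φ2=120.0°: virtual centre (-0.1816, 0.3145, -0.0518), radius l
φ3=240.0°: virtual centre (-0.1273, -0.2204, -0.1813), radius l
subtract pairs → two planes through P
linear system: -0.9032x+0.6291y = 0.0317−0.2429z; -0.7945x+-0.4408y = -0.0053−-0.0161z
Cramer: x(z) = -0.0119+0.1079z;  y(z) = 0.0333-0.2311z
sphere 1 gives Az²+Bz+C=0 with A=1.0651, B=0.2702, C=-0.0190;  B²−4AC=0.1541;  roots -0.3111, 0.0575;  negative root z = -0.3111
x = -0.0455, y = 0.1052

(-0.0455, 0.1052, -0.3111)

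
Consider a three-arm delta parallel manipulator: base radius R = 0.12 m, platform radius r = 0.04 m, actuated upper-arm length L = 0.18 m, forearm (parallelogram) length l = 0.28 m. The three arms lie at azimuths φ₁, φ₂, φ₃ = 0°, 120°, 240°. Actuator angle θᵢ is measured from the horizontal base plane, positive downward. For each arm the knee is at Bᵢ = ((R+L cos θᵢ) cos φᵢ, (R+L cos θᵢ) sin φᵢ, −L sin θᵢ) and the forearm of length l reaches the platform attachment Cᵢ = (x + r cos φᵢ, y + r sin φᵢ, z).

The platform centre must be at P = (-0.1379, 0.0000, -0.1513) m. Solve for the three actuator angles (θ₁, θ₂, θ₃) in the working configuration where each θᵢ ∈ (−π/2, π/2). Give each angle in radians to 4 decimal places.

rotate P by −φ1: (-0.1379, 0.0000, -0.1513)
  e−x'=0.2179;  (l²−L²−(e−x')²−y'²−z²)/2L = -0.0677
  √(A²+B²)=0.2653;  θ1 = -0.6069+1.8289 ≈ 1.2219
arm 2 (φ=120.0°): x'=0.0689, y'=0.1194
  e−x'=0.0111;  (l²−L²−(e−x')²−y'²−z²)/2L = 0.0242
  √(A²+B²)=0.1517;  θ2 = -1.4979+1.4104 ≈ -0.0875
φ3=240.0° → target in arm frame (0.0690, -0.1194)
  A cos θ + B sin θ = C:  0.0110·cos θ + -0.1513·sin θ = 0.0242
  θ3 = atan2(B,A) + arccos(C/0.1517) = -0.0875

θ₁ = 1.2219, θ₂ = -0.0875, θ₃ = -0.0875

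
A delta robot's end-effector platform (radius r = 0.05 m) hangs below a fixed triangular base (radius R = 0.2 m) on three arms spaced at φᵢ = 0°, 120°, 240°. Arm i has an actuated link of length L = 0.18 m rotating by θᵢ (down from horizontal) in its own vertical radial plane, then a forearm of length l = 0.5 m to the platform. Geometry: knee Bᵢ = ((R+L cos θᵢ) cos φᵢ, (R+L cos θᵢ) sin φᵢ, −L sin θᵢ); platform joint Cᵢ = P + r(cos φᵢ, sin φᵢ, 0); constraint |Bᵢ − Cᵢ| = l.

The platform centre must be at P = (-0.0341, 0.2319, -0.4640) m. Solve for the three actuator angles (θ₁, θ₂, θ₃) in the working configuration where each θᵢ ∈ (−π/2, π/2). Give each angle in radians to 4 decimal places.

θ₁ = 0.8727, θ₂ = -0.0873, θ₃ = 1.3091

rotate P by −φ1: (-0.0341, 0.2319, -0.4640)
  A cos θ + B sin θ = C:  0.1841·cos θ + -0.4640·sin θ = -0.2371
  γ=atan2(-0.4640,0.1841)=-1.1931;  ψ=arccos(-0.4750)=2.0658;  θ1=γ+ψ≈0.8727
rotate P by −φ2: (0.2179, -0.0864, -0.4640)
  e−x'=-0.0679;  (l²−L²−(e−x')²−y'²−z²)/2L = -0.0271
  θ2 = atan2(B,A) + arccos(C/0.4689) = -0.0873
φ3=240.0° → target in arm frame (-0.1838, -0.1455)
  A cos θ + B sin θ = C:  0.3338·cos θ + -0.4640·sin θ = -0.3619
  θ3 = atan2(B,A) + arccos(C/0.5716) = 1.3091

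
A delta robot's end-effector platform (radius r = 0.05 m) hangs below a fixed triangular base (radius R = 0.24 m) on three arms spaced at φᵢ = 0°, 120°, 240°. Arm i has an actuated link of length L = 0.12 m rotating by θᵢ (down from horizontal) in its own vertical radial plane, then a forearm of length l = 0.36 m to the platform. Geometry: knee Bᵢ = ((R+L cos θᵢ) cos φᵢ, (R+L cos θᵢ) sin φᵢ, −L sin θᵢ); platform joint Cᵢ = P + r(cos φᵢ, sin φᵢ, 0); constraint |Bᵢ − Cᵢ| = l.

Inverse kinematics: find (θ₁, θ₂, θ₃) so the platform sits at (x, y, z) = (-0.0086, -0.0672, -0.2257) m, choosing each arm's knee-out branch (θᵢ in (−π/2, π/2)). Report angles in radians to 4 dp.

arm 1 (φ=0.0°): x'=-0.0086, y'=-0.0672
  A cos θ + B sin θ = C:  0.1986·cos θ + -0.2257·sin θ = 0.0846
  γ=atan2(-0.2257,0.1986)=-0.8492;  ψ=arccos(0.2814)=1.2856;  θ1=γ+ψ≈0.4364
φ2=120.0° → target in arm frame (-0.0539, 0.0410)
  e−x'=0.2439;  (l²−L²−(e−x')²−y'²−z²)/2L = 0.0129
  √(A²+B²)=0.3323;  θ2 = -0.7467+1.5321 ≈ 0.7854
φ3=240.0° → target in arm frame (0.0625, 0.0262)
  e−x'=0.1275;  (l²−L²−(e−x')²−y'²−z²)/2L = 0.1972
  √(A²+B²)=0.2592;  θ3 = -1.0566+0.7066 ≈ -0.3500

θ₁ = 0.4364, θ₂ = 0.7854, θ₃ = -0.3500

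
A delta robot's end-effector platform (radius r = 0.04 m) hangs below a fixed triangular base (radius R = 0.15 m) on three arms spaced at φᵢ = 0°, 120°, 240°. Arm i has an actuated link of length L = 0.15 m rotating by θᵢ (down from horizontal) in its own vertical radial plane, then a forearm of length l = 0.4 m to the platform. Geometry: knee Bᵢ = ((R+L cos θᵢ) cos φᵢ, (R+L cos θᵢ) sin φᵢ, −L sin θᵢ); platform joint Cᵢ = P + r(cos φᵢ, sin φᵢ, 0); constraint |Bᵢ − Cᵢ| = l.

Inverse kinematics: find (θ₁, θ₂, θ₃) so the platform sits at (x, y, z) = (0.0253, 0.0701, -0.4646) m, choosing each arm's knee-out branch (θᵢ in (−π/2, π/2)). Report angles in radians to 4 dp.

θ₁ = 0.8727, θ₂ = 0.7856, θ₃ = 1.2216

rotate P by −φ1: (0.0253, 0.0701, -0.4646)
  A=0.0847, B=-0.4646, C=(l²−L²−A²−y'²−z²)/(2L)=-0.3015
  θ1 = atan2(B,A) + arccos(C/0.4723) = 0.8727
rotate P by −φ2: (0.0481, -0.0570, -0.4646)
  A=0.0619, B=-0.4646, C=(l²−L²−A²−y'²−z²)/(2L)=-0.2848
  √(A²+B²)=0.4687;  θ2 = -1.4383+2.2238 ≈ 0.7856
φ3=240.0° → target in arm frame (-0.0734, -0.0131)
  e−x'=0.1834;  (l²−L²−(e−x')²−y'²−z²)/2L = -0.3738
  γ=atan2(-0.4646,0.1834)=-1.1949;  ψ=arccos(-0.7484)=2.4165;  θ3=γ+ψ≈1.2216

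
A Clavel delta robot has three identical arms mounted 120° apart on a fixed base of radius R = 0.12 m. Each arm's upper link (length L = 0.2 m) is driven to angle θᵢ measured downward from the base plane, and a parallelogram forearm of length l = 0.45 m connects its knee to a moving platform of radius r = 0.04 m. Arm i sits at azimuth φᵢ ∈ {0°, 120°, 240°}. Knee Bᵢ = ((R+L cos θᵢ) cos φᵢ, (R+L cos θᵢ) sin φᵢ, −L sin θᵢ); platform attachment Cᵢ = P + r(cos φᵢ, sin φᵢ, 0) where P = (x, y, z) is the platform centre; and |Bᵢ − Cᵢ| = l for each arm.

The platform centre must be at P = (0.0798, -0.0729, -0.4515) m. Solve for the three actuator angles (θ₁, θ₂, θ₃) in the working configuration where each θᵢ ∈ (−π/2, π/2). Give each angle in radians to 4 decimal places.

rotate P by −φ1: (0.0798, -0.0729, -0.4515)
  A=0.0002, B=-0.4515, C=(l²−L²−A²−y'²−z²)/(2L)=-0.1167
  γ=atan2(-0.4515,0.0002)=-1.5704;  ψ=arccos(-0.2584)=1.8322;  θ1=γ+ψ≈0.2618
arm 2 (φ=120.0°): x'=-0.1030, y'=-0.0327
  e−x'=0.1830;  (l²−L²−(e−x')²−y'²−z²)/2L = -0.1898
  γ=atan2(-0.4515,0.1830)=-1.1857;  ψ=arccos(-0.3896)=1.9710;  θ2=γ+ψ≈0.7853
φ3=240.0° → target in arm frame (0.0232, 0.1056)
  e−x'=0.0568;  (l²−L²−(e−x')²−y'²−z²)/2L = -0.1393
  √(A²+B²)=0.4551;  θ3 = -1.4457+1.8819 ≈ 0.4362

θ₁ = 0.2618, θ₂ = 0.7853, θ₃ = 0.4362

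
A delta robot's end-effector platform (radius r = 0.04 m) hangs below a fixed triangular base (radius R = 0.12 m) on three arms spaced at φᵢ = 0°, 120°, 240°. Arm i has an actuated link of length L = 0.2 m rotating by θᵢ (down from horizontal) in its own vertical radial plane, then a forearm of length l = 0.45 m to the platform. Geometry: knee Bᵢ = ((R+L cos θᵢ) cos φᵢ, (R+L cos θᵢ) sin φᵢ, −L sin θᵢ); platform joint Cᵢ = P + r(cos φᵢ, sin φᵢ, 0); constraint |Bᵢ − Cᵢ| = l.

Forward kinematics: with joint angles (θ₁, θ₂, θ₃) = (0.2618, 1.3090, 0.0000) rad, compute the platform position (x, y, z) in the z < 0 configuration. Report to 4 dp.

(0.1037, -0.2595, -0.3779)

S1 = (0.2732·cos0.0°, 0.2732·sin0.0°, -0.0518) = (0.2732, 0.0000, -0.0518)
arm 2 at φ=120.0°: (R−r)+L cos θ2 = 0.1318;  S2 = (-0.0659, 0.1141, -0.1932)
S3 = (0.2800·cos240.0°, 0.2800·sin240.0°, 0.0000) = (-0.1400, -0.2425, 0.0000)
|S₂|²−|S₁|² = -0.0226;  |S₃|²−|S₁|² = 0.0011
plane₁₂: -0.6781x+0.2282y+-0.2828z = -0.0226
det = 0.5175;  x = 0.0207+-0.2194z,  y = -0.0376+0.5874z
sphere 1 gives Az²+Bz+C=0 with A=1.3931, B=0.1702, C=-0.1347;  B²−4AC=0.7794;  roots -0.3779, 0.2558;  negative root z = -0.3779
x = 0.1037, y = -0.2595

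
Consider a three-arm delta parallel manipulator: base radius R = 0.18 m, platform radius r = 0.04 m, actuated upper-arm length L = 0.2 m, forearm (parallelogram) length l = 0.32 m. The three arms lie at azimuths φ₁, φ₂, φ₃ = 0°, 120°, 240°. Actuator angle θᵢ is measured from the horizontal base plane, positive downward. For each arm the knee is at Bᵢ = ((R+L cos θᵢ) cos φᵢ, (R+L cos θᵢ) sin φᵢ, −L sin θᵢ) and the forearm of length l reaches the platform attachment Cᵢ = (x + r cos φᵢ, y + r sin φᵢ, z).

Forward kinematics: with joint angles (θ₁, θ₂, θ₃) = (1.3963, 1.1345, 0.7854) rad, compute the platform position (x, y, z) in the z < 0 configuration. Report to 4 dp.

S1 = (0.1747·cos0.0°, 0.1747·sin0.0°, -0.1970) = (0.1747, 0.0000, -0.1970)
S2 = (0.2245·cos120.0°, 0.2245·sin120.0°, -0.1813) = (-0.1123, 0.1944, -0.1813)
arm 3 at φ=240.0°: ρ3 = 0.2814;  S3 = (-0.1407, -0.2437, -0.1414)
eliminate P² terms by subtracting sphere 1 from 2 and 3
linear system: -0.5740x+0.3889y = 0.0139−0.0314z; -0.6309x+-0.4874y = 0.0299−0.1111z
Cramer: x(z) = -0.0351+0.1114z;  y(z) = -0.0159+0.0837z
into |P−S₁|² = l²: 1.0194z² + 0.3445z + -0.0193 = 0;  Δ = 0.1976;  z = -0.3870 or 0.0490 → z<0 root = -0.3870
x = -0.0782, y = -0.0483

(-0.0782, -0.0483, -0.3870)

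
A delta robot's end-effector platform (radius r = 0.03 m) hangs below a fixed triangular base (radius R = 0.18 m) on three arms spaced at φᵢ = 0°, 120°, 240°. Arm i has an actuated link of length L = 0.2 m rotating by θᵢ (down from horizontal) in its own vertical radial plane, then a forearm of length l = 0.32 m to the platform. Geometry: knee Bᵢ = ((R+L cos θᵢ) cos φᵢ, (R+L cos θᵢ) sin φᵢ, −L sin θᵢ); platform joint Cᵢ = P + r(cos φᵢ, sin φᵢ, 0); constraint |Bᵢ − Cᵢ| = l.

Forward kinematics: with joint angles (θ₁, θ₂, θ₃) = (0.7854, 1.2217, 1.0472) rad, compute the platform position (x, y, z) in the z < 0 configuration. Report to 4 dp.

centre 1 = (0.2914·cos0.0°, 0.2914·sin0.0°, -0.1414) = (0.2914, 0.0000, -0.1414)
arm 2 at φ=120.0°: ρ2 = 0.2184;  centre 2 = (-0.1092, 0.1891, -0.1879)
arm 3 at φ=240.0°: ρ3 = 0.2500;  centre 3 = (-0.1250, -0.2165, -0.1732)
|centre ₂|²−|centre ₁|² = -0.0219;  |centre ₃|²−|centre ₁|² = -0.0124
plane₁₂: -0.8013x+0.3783y+-0.0930z = -0.0219
Cramer: x(z) = 0.0214-0.0972z;  y(z) = -0.0125+0.0401z
into |P−centre ₁|² = l²: 1.0111z² + 0.3343z + -0.0093 = 0;  Δ = 0.1496;  z = -0.3566 or 0.0259 → z<0 root = -0.3566
x = 0.0561, y = -0.0268

(0.0561, -0.0268, -0.3566)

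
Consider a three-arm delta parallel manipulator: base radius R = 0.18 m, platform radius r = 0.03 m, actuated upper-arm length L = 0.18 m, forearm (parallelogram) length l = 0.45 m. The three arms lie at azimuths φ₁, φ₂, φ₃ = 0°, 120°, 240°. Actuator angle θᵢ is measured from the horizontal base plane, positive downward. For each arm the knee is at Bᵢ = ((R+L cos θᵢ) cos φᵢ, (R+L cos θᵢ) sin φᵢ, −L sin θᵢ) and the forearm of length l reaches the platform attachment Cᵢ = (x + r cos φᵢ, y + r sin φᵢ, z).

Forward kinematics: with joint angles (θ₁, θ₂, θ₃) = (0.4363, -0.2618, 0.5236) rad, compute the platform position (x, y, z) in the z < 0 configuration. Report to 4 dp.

φ1=0.0°: virtual centre (0.3131, 0.0000, -0.0761), radius l
φ2=120.0°: virtual centre (-0.1619, 0.2805, 0.0466), radius l
arm 3 at φ=240.0°: ρ3 = 0.3059;  O3 = (-0.1529, -0.2649, -0.0900)
eliminate P² terms by subtracting sphere 1 from 2 and 3
plane₁₂: -0.9501x+0.5610y+0.2453z = 0.0032
det = 1.0263;  x = -0.0005+0.1114z,  y = 0.0049+-0.2486z
sphere 1 gives Az²+Bz+C=0 with A=1.0742, B=0.0798, C=-0.0983;  B²−4AC=0.4289;  roots -0.3420, 0.2677;  negative root z = -0.3420
x = -0.0386, y = 0.0900

(-0.0386, 0.0900, -0.3420)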